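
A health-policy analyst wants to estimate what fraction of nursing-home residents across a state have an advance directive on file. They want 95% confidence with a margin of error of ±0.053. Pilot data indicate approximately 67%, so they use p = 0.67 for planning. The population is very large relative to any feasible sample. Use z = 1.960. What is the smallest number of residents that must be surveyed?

With p = 0.67, p(1−p) = 0.2211.
n = z²·p(1−p)/E² = 1.960² × 0.2211 / 0.053² = 3.8416 × 0.2211 / 0.002809 ≈ 302.38.
Rounding up gives n = 303.

303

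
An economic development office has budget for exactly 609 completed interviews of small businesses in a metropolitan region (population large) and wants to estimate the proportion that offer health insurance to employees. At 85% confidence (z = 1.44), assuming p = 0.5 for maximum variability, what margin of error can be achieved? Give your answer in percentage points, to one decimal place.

2.9

SE(p̂) = √[p(1−p)/n] = √[0.2500/609] = 0.02026.
E = z × SE = 1.44 × 0.02026 = 0.02918, or 2.9 percentage points.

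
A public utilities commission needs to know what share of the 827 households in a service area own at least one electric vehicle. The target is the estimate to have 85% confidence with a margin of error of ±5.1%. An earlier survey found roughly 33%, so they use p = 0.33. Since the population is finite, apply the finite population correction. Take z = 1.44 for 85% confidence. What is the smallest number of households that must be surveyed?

Unadjusted: n₀ = 1.44² × 0.33 × 0.67 / 0.051² ≈ 176.27, so n₀ = 177.
Finite population correction with N = 827: n = n₀ / (1 + (n₀−1)/N) = 177 / (1 + 176/827) = 177 / 1.2128 ≈ 145.94.
Rounding up, n = 146.

146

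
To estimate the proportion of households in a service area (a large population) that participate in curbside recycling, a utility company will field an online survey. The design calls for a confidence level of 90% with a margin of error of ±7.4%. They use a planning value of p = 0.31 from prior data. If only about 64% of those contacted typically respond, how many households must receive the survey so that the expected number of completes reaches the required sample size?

166

For 90% confidence, z = 1.645.
Completed interviews needed: n₀ = 1.645² × 0.2139 / 0.074² ≈ 105.70 → 106.
At a 64% response rate, contacts needed = 106 / 0.64 ≈ 165.62 → 166.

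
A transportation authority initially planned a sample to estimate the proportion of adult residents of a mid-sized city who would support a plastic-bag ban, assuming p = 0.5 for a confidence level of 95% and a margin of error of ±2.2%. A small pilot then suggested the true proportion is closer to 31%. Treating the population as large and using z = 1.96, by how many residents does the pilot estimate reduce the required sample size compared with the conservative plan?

287

Conservative (p = 0.5): n = 1.96² × 0.25 / 0.022² ≈ 1984.30 → 1985.
Using p = 0.31: p(1−p) = 0.2139, so n = 1.96² × 0.2139 / 0.022² ≈ 1697.76 → 1698.
Reduction: 1985 − 1698 = 287.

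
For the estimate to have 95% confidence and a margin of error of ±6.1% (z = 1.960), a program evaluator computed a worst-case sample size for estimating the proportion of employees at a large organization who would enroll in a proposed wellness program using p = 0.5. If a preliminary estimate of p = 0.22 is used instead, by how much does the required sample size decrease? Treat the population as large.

81

Conservative (p = 0.5): n = 1.960² × 0.25 / 0.061² ≈ 258.10 → 259.
Using p = 0.22: p(1−p) = 0.1716, so n = 1.960² × 0.1716 / 0.061² ≈ 177.16 → 178.
Reduction: 259 − 178 = 81.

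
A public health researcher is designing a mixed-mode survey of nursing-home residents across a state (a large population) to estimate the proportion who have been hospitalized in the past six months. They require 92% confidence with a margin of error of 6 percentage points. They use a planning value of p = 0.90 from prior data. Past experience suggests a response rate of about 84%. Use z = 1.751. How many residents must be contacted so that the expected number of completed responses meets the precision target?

Completed interviews needed: n₀ = 1.751² × 0.0900 / 0.060² ≈ 76.65 → 77.
At an 84% response rate, contacts needed = 77 / 0.84 ≈ 91.67 → 92.

92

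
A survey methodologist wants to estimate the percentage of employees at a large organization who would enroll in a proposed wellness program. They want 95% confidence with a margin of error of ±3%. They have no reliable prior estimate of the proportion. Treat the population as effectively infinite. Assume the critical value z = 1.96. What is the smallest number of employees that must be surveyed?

1068

With no prior estimate, use p = 0.5, giving p(1−p) = 0.25.
n = z²·p(1−p)/E² = 1.96² × 0.2500 / 0.030² = 3.8416 × 0.2500 / 0.000900 ≈ 1067.11.
Rounding up gives n = 1068.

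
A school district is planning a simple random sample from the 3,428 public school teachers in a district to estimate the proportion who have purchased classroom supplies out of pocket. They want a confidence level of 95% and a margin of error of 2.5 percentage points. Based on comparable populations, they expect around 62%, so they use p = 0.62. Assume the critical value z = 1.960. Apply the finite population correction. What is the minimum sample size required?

1019

Unadjusted: n₀ = 1.960² × 0.62 × 0.38 / 0.025² ≈ 1448.13, so n₀ = 1449.
Finite population correction with N = 3,428: n = n₀ / (1 + (n₀−1)/N) = 1449 / (1 + 1448/3428) = 1449 / 1.4224 ≈ 1018.70.
Rounding up, n = 1019.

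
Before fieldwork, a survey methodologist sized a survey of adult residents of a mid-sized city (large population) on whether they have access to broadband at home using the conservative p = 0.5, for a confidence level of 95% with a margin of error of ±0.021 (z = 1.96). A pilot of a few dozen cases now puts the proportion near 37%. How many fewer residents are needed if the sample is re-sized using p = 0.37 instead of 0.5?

147

Conservative (p = 0.5): n = 1.96² × 0.25 / 0.021² ≈ 2177.78 → 2178.
Using p = 0.37: p(1−p) = 0.2331, so n = 1.96² × 0.2331 / 0.021² ≈ 2030.56 → 2031.
Reduction: 2178 − 2031 = 147.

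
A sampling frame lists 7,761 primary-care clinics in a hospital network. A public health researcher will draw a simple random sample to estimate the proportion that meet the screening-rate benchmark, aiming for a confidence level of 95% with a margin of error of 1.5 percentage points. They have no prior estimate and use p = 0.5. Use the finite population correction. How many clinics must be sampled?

2755

For 95% confidence, z = 1.96.
Unadjusted: n₀ = 1.96² × 0.50 × 0.50 / 0.015² ≈ 4268.44, so n₀ = 4269.
Finite population correction with N = 7,761: n = n₀ / (1 + (n₀−1)/N) = 4269 / (1 + 4268/7761) = 4269 / 1.5499 ≈ 2754.32.
Rounding up, n = 2755.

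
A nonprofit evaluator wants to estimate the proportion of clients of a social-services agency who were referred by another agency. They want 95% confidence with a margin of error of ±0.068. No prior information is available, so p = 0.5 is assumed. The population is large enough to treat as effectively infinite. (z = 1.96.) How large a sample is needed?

208

With p = 0.5, p(1−p) = 0.25.
n = z²·p(1−p)/E² = 1.96² × 0.2500 / 0.068² = 3.8416 × 0.2500 / 0.004624 ≈ 207.70.
Rounding up gives n = 208.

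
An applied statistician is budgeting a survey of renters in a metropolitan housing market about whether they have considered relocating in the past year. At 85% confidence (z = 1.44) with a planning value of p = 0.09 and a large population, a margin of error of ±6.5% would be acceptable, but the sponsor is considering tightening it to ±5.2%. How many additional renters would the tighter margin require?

At ±6.5%: n = 1.44² × 0.0819 / 0.065² ≈ 40.20 → 41.
At ±5.2%: n = 1.44² × 0.0819 / 0.052² ≈ 62.81 → 63.
Additional respondents: 63 − 41 = 22.

22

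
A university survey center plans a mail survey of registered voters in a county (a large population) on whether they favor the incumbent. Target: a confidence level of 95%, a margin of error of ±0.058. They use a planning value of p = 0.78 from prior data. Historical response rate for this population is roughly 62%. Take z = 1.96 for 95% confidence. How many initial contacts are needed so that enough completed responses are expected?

317

Completed interviews needed: n₀ = 1.96² × 0.1716 / 0.058² ≈ 195.96 → 196.
At a 62% response rate, contacts needed = 196 / 0.62 ≈ 316.13 → 317.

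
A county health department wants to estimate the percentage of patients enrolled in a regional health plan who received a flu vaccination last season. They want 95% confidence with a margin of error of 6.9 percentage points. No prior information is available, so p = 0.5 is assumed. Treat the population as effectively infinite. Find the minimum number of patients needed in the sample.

202

For 95% confidence, z = 1.960.
With p = 0.5, p(1−p) = 0.25.
n = z²·p(1−p)/E² = 1.960² × 0.2500 / 0.069² = 3.8416 × 0.2500 / 0.004761 ≈ 201.72.
Rounding up gives n = 202.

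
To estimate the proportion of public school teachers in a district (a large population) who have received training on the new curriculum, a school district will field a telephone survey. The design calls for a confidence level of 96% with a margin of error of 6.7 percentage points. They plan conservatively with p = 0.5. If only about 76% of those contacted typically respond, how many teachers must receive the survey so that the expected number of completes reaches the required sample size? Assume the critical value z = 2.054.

Completed interviews needed: n₀ = 2.054² × 0.2500 / 0.067² ≈ 234.96 → 235.
At a 76% response rate, contacts needed = 235 / 0.76 ≈ 309.21 → 310.

310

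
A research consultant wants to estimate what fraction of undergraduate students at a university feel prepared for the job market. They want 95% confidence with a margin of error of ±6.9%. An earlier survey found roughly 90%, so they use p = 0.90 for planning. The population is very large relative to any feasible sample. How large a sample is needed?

For 95% confidence, z = 1.96.
With p = 0.90, p(1−p) = 0.0900.
n = z²·p(1−p)/E² = 1.96² × 0.0900 / 0.069² = 3.8416 × 0.0900 / 0.004761 ≈ 72.62.
Rounding up gives n = 73.

73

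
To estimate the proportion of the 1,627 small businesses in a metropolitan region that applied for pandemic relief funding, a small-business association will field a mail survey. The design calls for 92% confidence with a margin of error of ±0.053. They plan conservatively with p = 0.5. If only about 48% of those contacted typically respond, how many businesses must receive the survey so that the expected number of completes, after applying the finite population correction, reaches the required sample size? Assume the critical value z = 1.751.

488

Completed interviews needed (unadjusted): n₀ = 1.751² × 0.2500 / 0.053² ≈ 272.87 → 273.
FPC for N = 1,627: n = 273 / (1 + 272/1627) = 273 / 1.1672 ≈ 233.90 → 234.
At a 48% response rate, contacts needed = 234 / 0.48 ≈ 487.50 → 488.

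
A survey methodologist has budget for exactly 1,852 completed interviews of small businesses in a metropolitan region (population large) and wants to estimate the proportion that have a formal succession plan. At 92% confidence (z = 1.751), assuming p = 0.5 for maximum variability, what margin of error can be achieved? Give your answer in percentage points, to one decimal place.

2.0

SE(p̂) = √[p(1−p)/n] = √[0.2500/1852] = 0.01162.
E = z × SE = 1.751 × 0.01162 = 0.02034, or 2.0 percentage points.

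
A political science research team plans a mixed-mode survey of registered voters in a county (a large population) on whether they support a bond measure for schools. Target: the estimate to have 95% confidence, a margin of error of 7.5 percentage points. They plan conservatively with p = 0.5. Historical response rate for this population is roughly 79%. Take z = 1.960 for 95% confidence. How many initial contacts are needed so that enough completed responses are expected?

217

Completed interviews needed: n₀ = 1.960² × 0.2500 / 0.075² ≈ 170.74 → 171.
At a 79% response rate, contacts needed = 171 / 0.79 ≈ 216.46 → 217.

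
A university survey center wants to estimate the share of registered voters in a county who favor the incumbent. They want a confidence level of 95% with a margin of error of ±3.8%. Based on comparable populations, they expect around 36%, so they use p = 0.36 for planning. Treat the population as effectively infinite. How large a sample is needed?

For 95% confidence, z = 1.960.
With p = 0.36, p(1−p) = 0.2304.
n = z²·p(1−p)/E² = 1.960² × 0.2304 / 0.038² = 3.8416 × 0.2304 / 0.001444 ≈ 612.95.
Rounding up gives n = 613.

613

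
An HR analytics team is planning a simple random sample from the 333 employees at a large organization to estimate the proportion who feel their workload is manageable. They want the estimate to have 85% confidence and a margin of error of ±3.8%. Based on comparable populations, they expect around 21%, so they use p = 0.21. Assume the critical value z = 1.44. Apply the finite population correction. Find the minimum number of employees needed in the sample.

140

Unadjusted: n₀ = 1.44² × 0.21 × 0.79 / 0.038² ≈ 238.23, so n₀ = 239.
Finite population correction with N = 333: n = n₀ / (1 + (n₀−1)/N) = 239 / (1 + 238/333) = 239 / 1.7147 ≈ 139.38.
Rounding up, n = 140.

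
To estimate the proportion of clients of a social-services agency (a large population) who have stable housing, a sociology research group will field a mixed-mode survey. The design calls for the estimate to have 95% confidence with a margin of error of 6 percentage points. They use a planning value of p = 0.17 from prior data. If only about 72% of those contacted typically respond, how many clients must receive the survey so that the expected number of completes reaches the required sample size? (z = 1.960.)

210

Completed interviews needed: n₀ = 1.960² × 0.1411 / 0.060² ≈ 150.57 → 151.
At a 72% response rate, contacts needed = 151 / 0.72 ≈ 209.72 → 210.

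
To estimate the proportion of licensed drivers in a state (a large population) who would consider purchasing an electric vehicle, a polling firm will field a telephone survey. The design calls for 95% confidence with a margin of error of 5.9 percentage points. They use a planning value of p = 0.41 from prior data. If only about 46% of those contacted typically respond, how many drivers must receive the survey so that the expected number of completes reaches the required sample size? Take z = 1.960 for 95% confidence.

581

Completed interviews needed: n₀ = 1.960² × 0.2419 / 0.059² ≈ 266.96 → 267.
At a 46% response rate, contacts needed = 267 / 0.46 ≈ 580.43 → 581.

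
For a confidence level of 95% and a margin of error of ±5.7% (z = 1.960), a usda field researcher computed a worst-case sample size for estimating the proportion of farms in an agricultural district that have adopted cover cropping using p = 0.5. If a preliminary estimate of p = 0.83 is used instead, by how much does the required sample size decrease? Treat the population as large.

Conservative (p = 0.5): n = 1.960² × 0.25 / 0.057² ≈ 295.60 → 296.
Using p = 0.83: p(1−p) = 0.1411, so n = 1.960² × 0.1411 / 0.057² ≈ 166.84 → 167.
Reduction: 296 − 167 = 129.

129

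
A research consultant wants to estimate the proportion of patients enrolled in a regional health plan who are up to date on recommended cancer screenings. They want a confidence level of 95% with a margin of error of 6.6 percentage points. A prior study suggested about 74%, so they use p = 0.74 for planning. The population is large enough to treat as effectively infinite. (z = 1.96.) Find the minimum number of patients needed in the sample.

170

With p = 0.74, p(1−p) = 0.1924.
n = z²·p(1−p)/E² = 1.96² × 0.1924 / 0.066² = 3.8416 × 0.1924 / 0.004356 ≈ 169.68.
Rounding up gives n = 170.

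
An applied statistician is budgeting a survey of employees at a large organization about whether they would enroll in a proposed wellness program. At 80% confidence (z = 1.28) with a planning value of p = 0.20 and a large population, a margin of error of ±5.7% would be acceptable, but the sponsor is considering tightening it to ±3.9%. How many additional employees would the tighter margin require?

At ±5.7%: n = 1.28² × 0.1600 / 0.057² ≈ 80.68 → 81.
At ±3.9%: n = 1.28² × 0.1600 / 0.039² ≈ 172.35 → 173.
Additional respondents: 173 − 81 = 92.

92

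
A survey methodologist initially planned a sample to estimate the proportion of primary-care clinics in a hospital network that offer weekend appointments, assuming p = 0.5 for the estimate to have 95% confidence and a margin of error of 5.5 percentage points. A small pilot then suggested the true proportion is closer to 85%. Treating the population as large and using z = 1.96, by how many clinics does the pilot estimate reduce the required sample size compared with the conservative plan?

156

Conservative (p = 0.5): n = 1.96² × 0.25 / 0.055² ≈ 317.49 → 318.
Using p = 0.85: p(1−p) = 0.1275, so n = 1.96² × 0.1275 / 0.055² ≈ 161.92 → 162.
Reduction: 318 − 162 = 156.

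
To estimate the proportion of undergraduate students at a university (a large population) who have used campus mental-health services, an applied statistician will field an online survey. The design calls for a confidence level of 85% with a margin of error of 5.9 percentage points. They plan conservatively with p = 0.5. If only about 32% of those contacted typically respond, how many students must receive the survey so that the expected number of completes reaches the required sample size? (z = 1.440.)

466

Completed interviews needed: n₀ = 1.440² × 0.2500 / 0.059² ≈ 148.92 → 149.
At a 32% response rate, contacts needed = 149 / 0.32 ≈ 465.62 → 466.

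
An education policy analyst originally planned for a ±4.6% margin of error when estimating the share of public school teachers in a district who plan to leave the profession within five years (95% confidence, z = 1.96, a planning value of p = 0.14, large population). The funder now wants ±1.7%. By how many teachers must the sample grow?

At ±4.6%: n = 1.96² × 0.1204 / 0.046² ≈ 218.59 → 219.
At ±1.7%: n = 1.96² × 0.1204 / 0.017² ≈ 1600.45 → 1601.
Additional respondents: 1601 − 219 = 1382.

1382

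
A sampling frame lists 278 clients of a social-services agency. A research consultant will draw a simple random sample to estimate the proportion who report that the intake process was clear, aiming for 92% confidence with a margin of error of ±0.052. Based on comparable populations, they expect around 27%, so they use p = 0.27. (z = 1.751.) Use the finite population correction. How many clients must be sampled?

Unadjusted: n₀ = 1.751² × 0.27 × 0.73 / 0.052² ≈ 223.49, so n₀ = 224.
Finite population correction with N = 278: n = n₀ / (1 + (n₀−1)/N) = 224 / (1 + 223/278) = 224 / 1.8022 ≈ 124.30.
Rounding up, n = 125.

125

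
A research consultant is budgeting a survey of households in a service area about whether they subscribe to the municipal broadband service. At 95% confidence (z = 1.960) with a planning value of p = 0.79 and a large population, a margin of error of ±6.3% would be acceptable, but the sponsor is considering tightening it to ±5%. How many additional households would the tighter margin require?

At ±6.3%: n = 1.960² × 0.1659 / 0.063² ≈ 160.57 → 161.
At ±5%: n = 1.960² × 0.1659 / 0.050² ≈ 254.93 → 255.
Additional respondents: 255 − 161 = 94.

94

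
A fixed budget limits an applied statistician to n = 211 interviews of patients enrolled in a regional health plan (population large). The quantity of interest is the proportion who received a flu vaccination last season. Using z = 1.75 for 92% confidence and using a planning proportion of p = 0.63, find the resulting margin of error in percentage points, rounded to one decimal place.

SE(p̂) = √[p(1−p)/n] = √[0.2331/211] = 0.03324.
E = z × SE = 1.75 × 0.03324 = 0.05817, or 5.8 percentage points.

5.8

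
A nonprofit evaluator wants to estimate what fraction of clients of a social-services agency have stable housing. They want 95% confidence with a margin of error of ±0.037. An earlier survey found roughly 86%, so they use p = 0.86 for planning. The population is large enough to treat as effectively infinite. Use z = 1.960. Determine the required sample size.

338

With p = 0.86, p(1−p) = 0.1204.
n = z²·p(1−p)/E² = 1.960² × 0.1204 / 0.037² = 3.8416 × 0.1204 / 0.001369 ≈ 337.86.
Rounding up gives n = 338.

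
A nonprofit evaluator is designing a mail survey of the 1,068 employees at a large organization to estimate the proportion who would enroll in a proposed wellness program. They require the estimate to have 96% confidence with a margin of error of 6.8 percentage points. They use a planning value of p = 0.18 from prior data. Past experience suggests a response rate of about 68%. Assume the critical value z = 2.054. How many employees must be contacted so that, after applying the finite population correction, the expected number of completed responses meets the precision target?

Completed interviews needed (unadjusted): n₀ = 2.054² × 0.1476 / 0.068² ≈ 134.67 → 135.
FPC for N = 1,068: n = 135 / (1 + 134/1068) = 135 / 1.1255 ≈ 119.95 → 120.
At a 68% response rate, contacts needed = 120 / 0.68 ≈ 176.47 → 177.

177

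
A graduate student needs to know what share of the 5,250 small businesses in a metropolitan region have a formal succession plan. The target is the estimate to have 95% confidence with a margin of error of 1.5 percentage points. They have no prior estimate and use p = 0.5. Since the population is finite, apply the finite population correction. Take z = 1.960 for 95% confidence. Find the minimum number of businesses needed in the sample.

Unadjusted: n₀ = 1.960² × 0.50 × 0.50 / 0.015² ≈ 4268.44, so n₀ = 4269.
Finite population correction with N = 5,250: n = n₀ / (1 + (n₀−1)/N) = 4269 / (1 + 4268/5250) = 4269 / 1.8130 ≈ 2354.72.
Rounding up, n = 2355.

2355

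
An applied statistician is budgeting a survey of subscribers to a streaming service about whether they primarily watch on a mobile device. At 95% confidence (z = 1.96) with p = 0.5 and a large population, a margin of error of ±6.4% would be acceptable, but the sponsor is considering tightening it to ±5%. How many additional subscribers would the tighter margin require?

150

At ±6.4%: n = 1.96² × 0.2500 / 0.064² ≈ 234.47 → 235.
At ±5%: n = 1.96² × 0.2500 / 0.050² ≈ 384.16 → 385.
Additional respondents: 385 − 235 = 150.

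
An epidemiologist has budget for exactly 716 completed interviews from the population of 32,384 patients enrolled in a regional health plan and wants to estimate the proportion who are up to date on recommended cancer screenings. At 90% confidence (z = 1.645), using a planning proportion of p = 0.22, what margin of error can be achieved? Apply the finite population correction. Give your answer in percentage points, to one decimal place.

2.5

Finite-population factor: (N−n)/(N−1) = (32384−716)/(32384−1) = 0.9779.
SE(p̂) = √[p(1−p)/n · (N−n)/(N−1)] = √[0.1716/716 × 0.9779] = 0.01531.
E = z × SE = 1.645 × 0.01531 = 0.02518 ≈ 2.5 percentage points.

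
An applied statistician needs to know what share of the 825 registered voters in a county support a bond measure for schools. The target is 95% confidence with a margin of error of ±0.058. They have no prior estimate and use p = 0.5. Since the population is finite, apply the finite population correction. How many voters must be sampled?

For 95% confidence, z = 1.960.
Unadjusted: n₀ = 1.960² × 0.50 × 0.50 / 0.058² ≈ 285.49, so n₀ = 286.
Finite population correction with N = 825: n = n₀ / (1 + (n₀−1)/N) = 286 / (1 + 285/825) = 286 / 1.3455 ≈ 212.57.
Rounding up, n = 213.

213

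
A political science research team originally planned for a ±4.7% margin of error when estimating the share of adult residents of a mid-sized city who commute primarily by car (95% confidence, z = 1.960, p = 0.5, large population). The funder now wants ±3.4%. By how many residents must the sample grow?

At ±4.7%: n = 1.960² × 0.2500 / 0.047² ≈ 434.77 → 435.
At ±3.4%: n = 1.960² × 0.2500 / 0.034² ≈ 830.80 → 831.
Additional respondents: 831 − 435 = 396.

396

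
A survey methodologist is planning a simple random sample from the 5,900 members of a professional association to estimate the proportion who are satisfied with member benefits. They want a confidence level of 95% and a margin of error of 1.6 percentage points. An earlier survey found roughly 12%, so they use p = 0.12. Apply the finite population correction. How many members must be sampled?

For 95% confidence, z = 1.960.
Unadjusted: n₀ = 1.960² × 0.12 × 0.88 / 0.016² ≈ 1584.66, so n₀ = 1585.
Finite population correction with N = 5,900: n = n₀ / (1 + (n₀−1)/N) = 1585 / (1 + 1584/5900) = 1585 / 1.2685 ≈ 1249.53.
Rounding up, n = 1250.

1250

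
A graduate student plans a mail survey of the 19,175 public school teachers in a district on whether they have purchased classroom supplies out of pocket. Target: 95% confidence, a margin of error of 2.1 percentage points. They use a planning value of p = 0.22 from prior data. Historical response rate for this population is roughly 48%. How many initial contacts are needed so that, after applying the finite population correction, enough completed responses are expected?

For 95% confidence, z = 1.960.
Completed interviews needed (unadjusted): n₀ = 1.960² × 0.1716 / 0.021² ≈ 1494.83 → 1495.
FPC for N = 19,175: n = 1495 / (1 + 1494/19175) = 1495 / 1.0779 ≈ 1386.94 → 1387.
At a 48% response rate, contacts needed = 1387 / 0.48 ≈ 2889.58 → 2890.

2890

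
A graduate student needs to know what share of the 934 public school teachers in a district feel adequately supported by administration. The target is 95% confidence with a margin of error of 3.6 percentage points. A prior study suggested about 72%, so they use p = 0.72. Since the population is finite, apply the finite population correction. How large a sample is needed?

365

For 95% confidence, z = 1.960.
Unadjusted: n₀ = 1.960² × 0.72 × 0.28 / 0.036² ≈ 597.58, so n₀ = 598.
Finite population correction with N = 934: n = n₀ / (1 + (n₀−1)/N) = 598 / (1 + 597/934) = 598 / 1.6392 ≈ 364.82.
Rounding up, n = 365.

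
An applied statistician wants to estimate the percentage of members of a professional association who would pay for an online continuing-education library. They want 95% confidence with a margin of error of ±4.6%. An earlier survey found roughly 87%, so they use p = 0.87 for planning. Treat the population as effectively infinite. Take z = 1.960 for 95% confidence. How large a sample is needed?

With p = 0.87, p(1−p) = 0.1131.
n = z²·p(1−p)/E² = 1.960² × 0.1131 / 0.046² = 3.8416 × 0.1131 / 0.002116 ≈ 205.33.
Rounding up gives n = 206.

206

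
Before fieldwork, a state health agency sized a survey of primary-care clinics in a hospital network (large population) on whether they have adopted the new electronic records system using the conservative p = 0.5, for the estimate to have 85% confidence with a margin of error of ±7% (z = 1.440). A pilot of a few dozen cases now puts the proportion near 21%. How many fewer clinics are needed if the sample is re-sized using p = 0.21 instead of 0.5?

Conservative (p = 0.5): n = 1.440² × 0.25 / 0.070² ≈ 105.80 → 106.
Using p = 0.21: p(1−p) = 0.1659, so n = 1.440² × 0.1659 / 0.070² ≈ 70.21 → 71.
Reduction: 106 − 71 = 35.

35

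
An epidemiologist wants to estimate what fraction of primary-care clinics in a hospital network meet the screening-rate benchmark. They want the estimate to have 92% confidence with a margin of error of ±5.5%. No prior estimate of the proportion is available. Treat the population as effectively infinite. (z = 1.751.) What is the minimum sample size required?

254

With no prior estimate, use p = 0.5, giving p(1−p) = 0.25.
n = z²·p(1−p)/E² = 1.751² × 0.2500 / 0.055² = 3.0660 × 0.2500 / 0.003025 ≈ 253.39.
Rounding up gives n = 254.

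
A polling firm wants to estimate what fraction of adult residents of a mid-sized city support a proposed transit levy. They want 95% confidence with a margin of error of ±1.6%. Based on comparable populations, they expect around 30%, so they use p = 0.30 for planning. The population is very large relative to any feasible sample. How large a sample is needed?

For 95% confidence, z = 1.96.
With p = 0.30, p(1−p) = 0.2100.
n = z²·p(1−p)/E² = 1.96² × 0.2100 / 0.016² = 3.8416 × 0.2100 / 0.000256 ≈ 3151.31.
Rounding up gives n = 3152.

3152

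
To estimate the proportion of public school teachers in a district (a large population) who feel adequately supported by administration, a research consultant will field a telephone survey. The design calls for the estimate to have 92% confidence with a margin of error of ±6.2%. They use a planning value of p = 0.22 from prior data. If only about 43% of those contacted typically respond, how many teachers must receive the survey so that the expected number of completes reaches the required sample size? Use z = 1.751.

319

Completed interviews needed: n₀ = 1.751² × 0.1716 / 0.062² ≈ 136.87 → 137.
At a 43% response rate, contacts needed = 137 / 0.43 ≈ 318.60 → 319.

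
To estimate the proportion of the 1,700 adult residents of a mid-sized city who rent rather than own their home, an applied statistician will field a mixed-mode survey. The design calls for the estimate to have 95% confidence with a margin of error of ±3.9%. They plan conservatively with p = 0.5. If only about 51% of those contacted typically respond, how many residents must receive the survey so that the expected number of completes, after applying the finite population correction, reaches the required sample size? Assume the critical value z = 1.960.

904

Completed interviews needed (unadjusted): n₀ = 1.960² × 0.2500 / 0.039² ≈ 631.43 → 632.
FPC for N = 1,700: n = 632 / (1 + 631/1700) = 632 / 1.3712 ≈ 460.92 → 461.
At a 51% response rate, contacts needed = 461 / 0.51 ≈ 903.92 → 904.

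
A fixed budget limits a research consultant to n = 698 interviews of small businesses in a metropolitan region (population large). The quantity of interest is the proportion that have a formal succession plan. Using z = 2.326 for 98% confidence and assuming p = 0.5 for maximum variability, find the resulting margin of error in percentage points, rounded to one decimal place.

4.4

SE(p̂) = √[p(1−p)/n] = √[0.2500/698] = 0.01893.
E = z × SE = 2.326 × 0.01893 = 0.04402, or 4.4 percentage points.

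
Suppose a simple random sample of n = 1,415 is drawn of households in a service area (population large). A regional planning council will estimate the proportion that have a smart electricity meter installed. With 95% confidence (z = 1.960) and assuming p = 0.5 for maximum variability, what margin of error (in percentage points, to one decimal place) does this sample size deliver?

2.6

SE(p̂) = √[p(1−p)/n] = √[0.2500/1415] = 0.01329.
E = z × SE = 1.960 × 0.01329 = 0.02605, or 2.6 percentage points.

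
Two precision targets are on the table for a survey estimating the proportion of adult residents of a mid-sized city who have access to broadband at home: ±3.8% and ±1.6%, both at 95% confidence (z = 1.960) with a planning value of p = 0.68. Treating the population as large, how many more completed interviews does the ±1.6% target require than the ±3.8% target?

At ±3.8%: n = 1.960² × 0.2176 / 0.038² ≈ 578.90 → 579.
At ±1.6%: n = 1.960² × 0.2176 / 0.016² ≈ 3265.36 → 3266.
Additional respondents: 3266 − 579 = 2687.

2687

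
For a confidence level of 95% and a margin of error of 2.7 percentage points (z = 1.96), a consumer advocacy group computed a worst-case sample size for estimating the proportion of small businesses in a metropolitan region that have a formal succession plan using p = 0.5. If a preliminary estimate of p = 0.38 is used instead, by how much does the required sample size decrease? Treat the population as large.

Conservative (p = 0.5): n = 1.96² × 0.25 / 0.027² ≈ 1317.42 → 1318.
Using p = 0.38: p(1−p) = 0.2356, so n = 1.96² × 0.2356 / 0.027² ≈ 1241.54 → 1242.
Reduction: 1318 − 1242 = 76.

76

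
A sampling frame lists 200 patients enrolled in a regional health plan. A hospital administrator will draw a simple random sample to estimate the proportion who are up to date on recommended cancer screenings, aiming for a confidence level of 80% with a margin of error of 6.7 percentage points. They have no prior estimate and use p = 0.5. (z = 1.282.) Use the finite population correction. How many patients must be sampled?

64

Unadjusted: n₀ = 1.282² × 0.50 × 0.50 / 0.067² ≈ 91.53, so n₀ = 92.
Finite population correction with N = 200: n = n₀ / (1 + (n₀−1)/N) = 92 / (1 + 91/200) = 92 / 1.4550 ≈ 63.23.
Rounding up, n = 64.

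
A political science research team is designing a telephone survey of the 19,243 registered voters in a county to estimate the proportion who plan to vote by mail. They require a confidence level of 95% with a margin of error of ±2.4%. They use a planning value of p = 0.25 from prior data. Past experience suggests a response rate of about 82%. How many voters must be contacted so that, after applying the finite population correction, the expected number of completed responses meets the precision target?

1433

For 95% confidence, z = 1.960.
Completed interviews needed (unadjusted): n₀ = 1.960² × 0.1875 / 0.024² ≈ 1250.52 → 1251.
FPC for N = 19,243: n = 1251 / (1 + 1250/19243) = 1251 / 1.0650 ≈ 1174.69 → 1175.
At an 82% response rate, contacts needed = 1175 / 0.82 ≈ 1432.93 → 1433.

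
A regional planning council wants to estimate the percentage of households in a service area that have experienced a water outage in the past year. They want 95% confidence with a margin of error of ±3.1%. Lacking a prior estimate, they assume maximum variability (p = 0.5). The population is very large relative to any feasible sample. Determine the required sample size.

1000

For 95% confidence, z = 1.960.
With p = 0.5, p(1−p) = 0.25.
n = z²·p(1−p)/E² = 1.960² × 0.2500 / 0.031² = 3.8416 × 0.2500 / 0.000961 ≈ 999.38.
Rounding up gives n = 1000.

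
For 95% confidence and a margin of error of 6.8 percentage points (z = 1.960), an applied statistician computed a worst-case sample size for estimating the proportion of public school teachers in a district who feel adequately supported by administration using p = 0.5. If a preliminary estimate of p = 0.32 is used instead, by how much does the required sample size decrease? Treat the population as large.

Conservative (p = 0.5): n = 1.960² × 0.25 / 0.068² ≈ 207.70 → 208.
Using p = 0.32: p(1−p) = 0.2176, so n = 1.960² × 0.2176 / 0.068² ≈ 180.78 → 181.
Reduction: 208 − 181 = 27.

27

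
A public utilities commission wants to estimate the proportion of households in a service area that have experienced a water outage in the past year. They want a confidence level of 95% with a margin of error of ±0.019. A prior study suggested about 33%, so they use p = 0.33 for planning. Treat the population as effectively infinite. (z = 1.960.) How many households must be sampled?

2353

With p = 0.33, p(1−p) = 0.2211.
n = z²·p(1−p)/E² = 1.960² × 0.2211 / 0.019² = 3.8416 × 0.2211 / 0.000361 ≈ 2352.85.
Rounding up gives n = 2353.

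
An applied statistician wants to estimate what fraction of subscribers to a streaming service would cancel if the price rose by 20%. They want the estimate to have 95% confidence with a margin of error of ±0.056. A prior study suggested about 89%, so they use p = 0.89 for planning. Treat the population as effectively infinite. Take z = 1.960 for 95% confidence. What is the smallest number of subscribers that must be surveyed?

120

With p = 0.89, p(1−p) = 0.0979.
n = z²·p(1−p)/E² = 1.960² × 0.0979 / 0.056² = 3.8416 × 0.0979 / 0.003136 ≈ 119.93.
Rounding up gives n = 120.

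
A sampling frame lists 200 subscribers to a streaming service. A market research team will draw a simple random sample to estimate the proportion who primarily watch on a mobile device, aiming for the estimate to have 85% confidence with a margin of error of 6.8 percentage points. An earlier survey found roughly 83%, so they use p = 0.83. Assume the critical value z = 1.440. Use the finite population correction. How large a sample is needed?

49

Unadjusted: n₀ = 1.440² × 0.83 × 0.17 / 0.068² ≈ 63.28, so n₀ = 64.
Finite population correction with N = 200: n = n₀ / (1 + (n₀−1)/N) = 64 / (1 + 63/200) = 64 / 1.3150 ≈ 48.67.
Rounding up, n = 49.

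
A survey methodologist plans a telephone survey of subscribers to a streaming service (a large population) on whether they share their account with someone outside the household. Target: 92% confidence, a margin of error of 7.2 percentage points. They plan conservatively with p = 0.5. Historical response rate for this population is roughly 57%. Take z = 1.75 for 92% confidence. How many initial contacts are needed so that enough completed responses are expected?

260

Completed interviews needed: n₀ = 1.75² × 0.2500 / 0.072² ≈ 147.69 → 148.
At a 57% response rate, contacts needed = 148 / 0.57 ≈ 259.65 → 260.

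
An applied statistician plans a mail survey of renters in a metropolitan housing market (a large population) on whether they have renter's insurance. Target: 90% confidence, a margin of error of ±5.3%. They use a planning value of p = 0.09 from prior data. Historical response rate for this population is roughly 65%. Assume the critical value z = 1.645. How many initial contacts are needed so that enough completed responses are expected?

Completed interviews needed: n₀ = 1.645² × 0.0819 / 0.053² ≈ 78.90 → 79.
At a 65% response rate, contacts needed = 79 / 0.65 ≈ 121.54 → 122.

122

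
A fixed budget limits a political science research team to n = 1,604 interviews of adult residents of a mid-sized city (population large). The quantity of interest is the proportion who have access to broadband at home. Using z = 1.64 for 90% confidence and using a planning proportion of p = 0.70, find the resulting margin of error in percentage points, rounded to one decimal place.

1.9

SE(p̂) = √[p(1−p)/n] = √[0.2100/1604] = 0.01144.
E = z × SE = 1.64 × 0.01144 = 0.01877, or 1.9 percentage points.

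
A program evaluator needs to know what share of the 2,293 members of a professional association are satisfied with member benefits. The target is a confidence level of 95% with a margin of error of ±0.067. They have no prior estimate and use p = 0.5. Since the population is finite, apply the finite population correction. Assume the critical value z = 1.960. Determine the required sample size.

196

Unadjusted: n₀ = 1.960² × 0.50 × 0.50 / 0.067² ≈ 213.95, so n₀ = 214.
Finite population correction with N = 2,293: n = n₀ / (1 + (n₀−1)/N) = 214 / (1 + 213/2293) = 214 / 1.0929 ≈ 195.81.
Rounding up, n = 196.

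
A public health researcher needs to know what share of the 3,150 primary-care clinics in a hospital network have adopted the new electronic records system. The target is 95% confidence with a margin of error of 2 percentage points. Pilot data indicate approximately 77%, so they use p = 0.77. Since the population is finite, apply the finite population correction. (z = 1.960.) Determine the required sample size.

1105

Unadjusted: n₀ = 1.960² × 0.77 × 0.23 / 0.020² ≈ 1700.87, so n₀ = 1701.
Finite population correction with N = 3,150: n = n₀ / (1 + (n₀−1)/N) = 1701 / (1 + 1700/3150) = 1701 / 1.5397 ≈ 1104.77.
Rounding up, n = 1105.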